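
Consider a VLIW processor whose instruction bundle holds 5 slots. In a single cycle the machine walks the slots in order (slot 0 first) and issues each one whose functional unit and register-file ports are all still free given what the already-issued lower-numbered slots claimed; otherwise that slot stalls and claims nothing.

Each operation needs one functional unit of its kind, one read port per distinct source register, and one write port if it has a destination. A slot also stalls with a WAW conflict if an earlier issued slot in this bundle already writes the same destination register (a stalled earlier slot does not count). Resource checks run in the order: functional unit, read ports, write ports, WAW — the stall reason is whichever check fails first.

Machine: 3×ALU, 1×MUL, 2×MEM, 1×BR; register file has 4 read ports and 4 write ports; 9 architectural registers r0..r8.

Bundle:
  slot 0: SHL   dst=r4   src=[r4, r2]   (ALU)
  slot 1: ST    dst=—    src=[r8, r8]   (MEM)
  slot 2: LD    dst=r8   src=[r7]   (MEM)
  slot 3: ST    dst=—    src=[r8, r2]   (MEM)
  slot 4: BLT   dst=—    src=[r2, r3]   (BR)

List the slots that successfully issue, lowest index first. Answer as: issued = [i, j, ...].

issued = [0, 1, 2]

#0 ALU src=r4,r2 dispatched  <A:2 Mu:1 Ld:2 B:1 rd:2 wr:3>
#1 MEM src=r8,r8 dispatched  <A:2 Mu:1 Ld:1 B:1 rd:1 wr:3>
#2 MEM src=r7 dispatched  <A:2 Mu:1 Ld:0 B:1 rd:0 wr:2>
#3 MEM src=r8,r2 held:FU  <A:2 Mu:1 Ld:0 B:1 rd:0 wr:2>
#4 BR src=r2,r3 held:RD_PORT  <A:2 Mu:1 Ld:0 B:1 rd:0 wr:2>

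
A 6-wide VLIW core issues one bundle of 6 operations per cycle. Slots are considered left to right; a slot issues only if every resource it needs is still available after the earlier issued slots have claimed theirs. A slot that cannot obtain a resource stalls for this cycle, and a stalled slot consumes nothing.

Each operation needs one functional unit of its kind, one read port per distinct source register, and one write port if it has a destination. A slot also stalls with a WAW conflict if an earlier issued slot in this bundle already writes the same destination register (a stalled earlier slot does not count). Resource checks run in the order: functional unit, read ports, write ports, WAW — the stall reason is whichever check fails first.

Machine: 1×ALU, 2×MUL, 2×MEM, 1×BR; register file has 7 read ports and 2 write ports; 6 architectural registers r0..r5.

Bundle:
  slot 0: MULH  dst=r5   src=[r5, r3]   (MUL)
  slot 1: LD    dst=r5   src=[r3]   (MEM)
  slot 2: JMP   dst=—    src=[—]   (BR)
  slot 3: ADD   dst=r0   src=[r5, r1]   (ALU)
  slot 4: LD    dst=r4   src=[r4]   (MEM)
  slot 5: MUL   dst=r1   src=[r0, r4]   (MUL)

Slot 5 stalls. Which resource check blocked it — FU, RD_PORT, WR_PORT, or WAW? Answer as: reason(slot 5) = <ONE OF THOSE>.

reason(slot 5) = WR_PORT

slot 0 (MUL): ISSUE — free A1,Mu1,Ld2,B1 rp5 wp1
slot 1 (MEM): stall WAW — free A1,Mu1,Ld2,B1 rp5 wp1
slot 2 (BR): ISSUE — free A1,Mu1,Ld2,B0 rp5 wp1
slot 3 (ALU): ISSUE — free A0,Mu1,Ld2,B0 rp3 wp0
slot 4 (MEM): stall WR_PORT — free A0,Mu1,Ld2,B0 rp3 wp0
slot 5 (MUL): stall WR_PORT — free A0,Mu1,Ld2,B0 rp3 wp0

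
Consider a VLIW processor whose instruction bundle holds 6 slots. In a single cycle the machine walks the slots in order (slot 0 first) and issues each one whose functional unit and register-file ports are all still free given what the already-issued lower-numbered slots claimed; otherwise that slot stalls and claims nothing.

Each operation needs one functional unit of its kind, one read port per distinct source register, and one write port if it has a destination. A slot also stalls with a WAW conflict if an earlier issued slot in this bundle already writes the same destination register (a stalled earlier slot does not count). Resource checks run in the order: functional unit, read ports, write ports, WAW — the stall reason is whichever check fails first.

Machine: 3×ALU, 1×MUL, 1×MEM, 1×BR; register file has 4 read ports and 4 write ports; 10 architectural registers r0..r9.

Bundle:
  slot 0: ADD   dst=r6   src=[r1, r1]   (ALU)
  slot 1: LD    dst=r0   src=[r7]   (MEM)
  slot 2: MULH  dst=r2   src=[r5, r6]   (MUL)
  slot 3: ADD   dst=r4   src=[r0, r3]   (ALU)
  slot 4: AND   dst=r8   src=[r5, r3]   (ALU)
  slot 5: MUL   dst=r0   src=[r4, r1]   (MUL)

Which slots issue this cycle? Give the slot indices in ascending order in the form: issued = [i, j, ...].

(0) want 1×ALU +1rd +1wr — yes → AL2|MU1|ME1|BR1|rd3|wr3
(1) want 1×MEM +1rd +1wr — yes → AL2|MU1|ME0|BR1|rd2|wr2
(2) want 1×MUL +2rd +1wr — yes → AL2|MU0|ME0|BR1|rd0|wr1
(3) want 1×ALU +2rd +1wr — RD_PORT → AL2|MU0|ME0|BR1|rd0|wr1
(4) want 1×ALU +2rd +1wr — RD_PORT → AL2|MU0|ME0|BR1|rd0|wr1
(5) want 1×MUL +2rd +1wr — FU → AL2|MU0|ME0|BR1|rd0|wr1

issued = [0, 1, 2]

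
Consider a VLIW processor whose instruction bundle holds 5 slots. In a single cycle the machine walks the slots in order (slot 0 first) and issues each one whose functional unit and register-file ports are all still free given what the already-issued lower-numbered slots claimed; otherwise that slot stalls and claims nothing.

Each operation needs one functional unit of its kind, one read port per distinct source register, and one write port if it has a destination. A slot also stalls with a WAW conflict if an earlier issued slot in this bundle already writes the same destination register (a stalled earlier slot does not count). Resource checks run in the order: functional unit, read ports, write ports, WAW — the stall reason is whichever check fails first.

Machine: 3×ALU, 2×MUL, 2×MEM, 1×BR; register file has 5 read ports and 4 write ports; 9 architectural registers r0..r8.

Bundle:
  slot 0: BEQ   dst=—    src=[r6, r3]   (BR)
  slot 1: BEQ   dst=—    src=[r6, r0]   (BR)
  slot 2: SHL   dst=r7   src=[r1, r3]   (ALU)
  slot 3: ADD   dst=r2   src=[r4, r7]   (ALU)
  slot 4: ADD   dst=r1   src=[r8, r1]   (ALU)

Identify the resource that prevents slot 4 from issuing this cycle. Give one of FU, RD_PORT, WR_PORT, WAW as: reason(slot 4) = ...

#0 BR src=r6,r3 dispatched  <A:3 Mu:2 Ld:2 B:0 rd:3 wr:4>
#1 BR src=r6,r0 held:FU  <A:3 Mu:2 Ld:2 B:0 rd:3 wr:4>
#2 ALU src=r1,r3 dispatched  <A:2 Mu:2 Ld:2 B:0 rd:1 wr:3>
#3 ALU src=r4,r7 held:RD_PORT  <A:2 Mu:2 Ld:2 B:0 rd:1 wr:3>
#4 ALU src=r8,r1 held:RD_PORT  <A:2 Mu:2 Ld:2 B:0 rd:1 wr:3>

reason(slot 4) = RD_PORT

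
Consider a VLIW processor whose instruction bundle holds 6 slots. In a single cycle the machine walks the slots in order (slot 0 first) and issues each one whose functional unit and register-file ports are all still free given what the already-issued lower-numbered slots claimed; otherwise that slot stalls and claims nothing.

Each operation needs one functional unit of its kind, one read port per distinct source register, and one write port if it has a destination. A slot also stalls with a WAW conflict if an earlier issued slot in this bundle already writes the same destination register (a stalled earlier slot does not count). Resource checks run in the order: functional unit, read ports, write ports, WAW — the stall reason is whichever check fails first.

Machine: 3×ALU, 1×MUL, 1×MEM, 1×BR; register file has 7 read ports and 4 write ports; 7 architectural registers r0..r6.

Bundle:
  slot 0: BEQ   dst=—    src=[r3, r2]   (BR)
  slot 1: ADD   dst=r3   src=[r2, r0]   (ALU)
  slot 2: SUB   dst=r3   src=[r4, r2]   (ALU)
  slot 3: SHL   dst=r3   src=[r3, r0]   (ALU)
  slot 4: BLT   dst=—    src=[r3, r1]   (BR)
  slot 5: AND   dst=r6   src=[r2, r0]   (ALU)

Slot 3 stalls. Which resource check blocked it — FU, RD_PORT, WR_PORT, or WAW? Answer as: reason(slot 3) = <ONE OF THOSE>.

reason(slot 3) = WAW

slot 0 (BR): ISSUE — free A3,Mu1,Ld1,B0 rp5 wp4
slot 1 (ALU): ISSUE — free A2,Mu1,Ld1,B0 rp3 wp3
slot 2 (ALU): stall WAW — free A2,Mu1,Ld1,B0 rp3 wp3
slot 3 (ALU): stall WAW — free A2,Mu1,Ld1,B0 rp3 wp3
slot 4 (BR): stall FU — free A2,Mu1,Ld1,B0 rp3 wp3
slot 5 (ALU): ISSUE — free A1,Mu1,Ld1,B0 rp1 wp2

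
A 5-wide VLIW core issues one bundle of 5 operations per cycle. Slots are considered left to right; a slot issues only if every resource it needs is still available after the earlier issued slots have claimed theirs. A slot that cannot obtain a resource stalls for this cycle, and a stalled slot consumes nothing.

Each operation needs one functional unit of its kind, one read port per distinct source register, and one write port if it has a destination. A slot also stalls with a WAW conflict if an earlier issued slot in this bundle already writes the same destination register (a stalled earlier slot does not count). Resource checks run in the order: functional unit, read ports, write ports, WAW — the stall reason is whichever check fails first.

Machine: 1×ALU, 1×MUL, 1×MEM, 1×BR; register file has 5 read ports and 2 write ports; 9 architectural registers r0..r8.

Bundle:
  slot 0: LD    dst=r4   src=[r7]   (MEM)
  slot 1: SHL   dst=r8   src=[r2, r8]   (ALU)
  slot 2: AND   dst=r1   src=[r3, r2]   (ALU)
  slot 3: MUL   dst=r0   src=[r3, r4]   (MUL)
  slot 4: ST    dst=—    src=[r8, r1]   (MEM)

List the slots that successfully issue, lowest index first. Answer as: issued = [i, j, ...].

issued = [0, 1]

slot 0 (MEM): ISSUE — free A1,Mu1,Ld0,B1 rp4 wp1
slot 1 (ALU): ISSUE — free A0,Mu1,Ld0,B1 rp2 wp0
slot 2 (ALU): stall FU — free A0,Mu1,Ld0,B1 rp2 wp0
slot 3 (MUL): stall WR_PORT — free A0,Mu1,Ld0,B1 rp2 wp0
slot 4 (MEM): stall FU — free A0,Mu1,Ld0,B1 rp2 wp0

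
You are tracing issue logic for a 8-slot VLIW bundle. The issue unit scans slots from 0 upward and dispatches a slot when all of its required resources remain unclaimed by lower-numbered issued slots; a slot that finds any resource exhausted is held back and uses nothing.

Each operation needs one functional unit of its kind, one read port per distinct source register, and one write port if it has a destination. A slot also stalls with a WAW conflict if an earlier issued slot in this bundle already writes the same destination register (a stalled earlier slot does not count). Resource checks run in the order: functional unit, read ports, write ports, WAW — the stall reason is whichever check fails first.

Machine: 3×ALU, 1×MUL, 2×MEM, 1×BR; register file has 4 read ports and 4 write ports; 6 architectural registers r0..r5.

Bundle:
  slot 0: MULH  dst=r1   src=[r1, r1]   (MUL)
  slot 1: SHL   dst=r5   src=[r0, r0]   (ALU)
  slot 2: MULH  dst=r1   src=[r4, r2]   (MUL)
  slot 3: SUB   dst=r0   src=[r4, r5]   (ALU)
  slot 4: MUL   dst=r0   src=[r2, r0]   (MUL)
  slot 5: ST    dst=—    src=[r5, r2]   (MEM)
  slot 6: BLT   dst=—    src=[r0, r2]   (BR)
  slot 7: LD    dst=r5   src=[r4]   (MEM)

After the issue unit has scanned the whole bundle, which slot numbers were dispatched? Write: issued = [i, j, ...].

[0] MUL needs rd=1 wr=1: ok; after: ALU=3 MUL=0 MEM=2 BR=1, R=3, W=3
[1] ALU needs rd=1 wr=1: ok; after: ALU=2 MUL=0 MEM=2 BR=1, R=2, W=2
[2] MUL needs rd=2 wr=1: FU; after: ALU=2 MUL=0 MEM=2 BR=1, R=2, W=2
[3] ALU needs rd=2 wr=1: ok; after: ALU=1 MUL=0 MEM=2 BR=1, R=0, W=1
[4] MUL needs rd=2 wr=1: FU; after: ALU=1 MUL=0 MEM=2 BR=1, R=0, W=1
[5] MEM needs rd=2 wr=0: RD_PORT; after: ALU=1 MUL=0 MEM=2 BR=1, R=0, W=1
[6] BR needs rd=2 wr=0: RD_PORT; after: ALU=1 MUL=0 MEM=2 BR=1, R=0, W=1
[7] MEM needs rd=1 wr=1: RD_PORT; after: ALU=1 MUL=0 MEM=2 BR=1, R=0, W=1

issued = [0, 1, 3]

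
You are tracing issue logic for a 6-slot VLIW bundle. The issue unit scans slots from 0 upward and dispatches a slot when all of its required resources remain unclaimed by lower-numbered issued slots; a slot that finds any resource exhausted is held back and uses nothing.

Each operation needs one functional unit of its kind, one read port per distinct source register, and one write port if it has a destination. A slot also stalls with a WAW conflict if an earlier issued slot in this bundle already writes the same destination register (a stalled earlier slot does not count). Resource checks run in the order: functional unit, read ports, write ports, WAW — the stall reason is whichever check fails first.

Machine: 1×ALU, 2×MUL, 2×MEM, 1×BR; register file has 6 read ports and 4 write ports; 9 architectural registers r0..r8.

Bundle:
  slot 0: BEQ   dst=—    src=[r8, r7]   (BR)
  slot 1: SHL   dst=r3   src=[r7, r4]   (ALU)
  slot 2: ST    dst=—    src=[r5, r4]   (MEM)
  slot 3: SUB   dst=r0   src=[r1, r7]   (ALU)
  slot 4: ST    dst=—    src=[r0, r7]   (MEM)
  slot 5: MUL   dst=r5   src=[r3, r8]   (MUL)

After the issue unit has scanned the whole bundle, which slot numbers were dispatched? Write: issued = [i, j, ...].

issued = [0, 1, 2]

(0) want 1×BR +2rd +0wr — yes → AL1|MU2|ME2|BR0|rd4|wr4
(1) want 1×ALU +2rd +1wr — yes → AL0|MU2|ME2|BR0|rd2|wr3
(2) want 1×MEM +2rd +0wr — yes → AL0|MU2|ME1|BR0|rd0|wr3
(3) want 1×ALU +2rd +1wr — FU → AL0|MU2|ME1|BR0|rd0|wr3
(4) want 1×MEM +2rd +0wr — RD_PORT → AL0|MU2|ME1|BR0|rd0|wr3
(5) want 1×MUL +2rd +1wr — RD_PORT → AL0|MU2|ME1|BR0|rd0|wr3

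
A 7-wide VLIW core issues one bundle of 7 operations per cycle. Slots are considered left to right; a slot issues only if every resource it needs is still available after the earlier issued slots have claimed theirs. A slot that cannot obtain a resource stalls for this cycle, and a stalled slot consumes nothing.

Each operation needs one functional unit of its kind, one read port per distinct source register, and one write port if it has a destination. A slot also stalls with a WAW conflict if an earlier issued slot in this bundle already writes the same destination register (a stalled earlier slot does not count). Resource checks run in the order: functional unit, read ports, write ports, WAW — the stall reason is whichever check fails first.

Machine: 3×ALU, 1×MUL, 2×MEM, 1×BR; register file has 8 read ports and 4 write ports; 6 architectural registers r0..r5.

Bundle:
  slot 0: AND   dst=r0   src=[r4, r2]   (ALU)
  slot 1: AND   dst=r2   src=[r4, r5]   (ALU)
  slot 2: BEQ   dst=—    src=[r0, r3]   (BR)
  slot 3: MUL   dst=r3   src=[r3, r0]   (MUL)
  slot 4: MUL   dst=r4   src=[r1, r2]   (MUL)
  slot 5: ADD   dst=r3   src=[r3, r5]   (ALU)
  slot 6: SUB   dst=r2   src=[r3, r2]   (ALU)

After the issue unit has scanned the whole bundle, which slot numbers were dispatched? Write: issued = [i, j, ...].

issued = [0, 1, 2, 3]

[0] ALU needs rd=2 wr=1: ok; after: ALU=2 MUL=1 MEM=2 BR=1, R=6, W=3
[1] ALU needs rd=2 wr=1: ok; after: ALU=1 MUL=1 MEM=2 BR=1, R=4, W=2
[2] BR needs rd=2 wr=0: ok; after: ALU=1 MUL=1 MEM=2 BR=0, R=2, W=2
[3] MUL needs rd=2 wr=1: ok; after: ALU=1 MUL=0 MEM=2 BR=0, R=0, W=1
[4] MUL needs rd=2 wr=1: FU; after: ALU=1 MUL=0 MEM=2 BR=0, R=0, W=1
[5] ALU needs rd=2 wr=1: RD_PORT; after: ALU=1 MUL=0 MEM=2 BR=0, R=0, W=1
[6] ALU needs rd=2 wr=1: RD_PORT; after: ALU=1 MUL=0 MEM=2 BR=0, R=0, W=1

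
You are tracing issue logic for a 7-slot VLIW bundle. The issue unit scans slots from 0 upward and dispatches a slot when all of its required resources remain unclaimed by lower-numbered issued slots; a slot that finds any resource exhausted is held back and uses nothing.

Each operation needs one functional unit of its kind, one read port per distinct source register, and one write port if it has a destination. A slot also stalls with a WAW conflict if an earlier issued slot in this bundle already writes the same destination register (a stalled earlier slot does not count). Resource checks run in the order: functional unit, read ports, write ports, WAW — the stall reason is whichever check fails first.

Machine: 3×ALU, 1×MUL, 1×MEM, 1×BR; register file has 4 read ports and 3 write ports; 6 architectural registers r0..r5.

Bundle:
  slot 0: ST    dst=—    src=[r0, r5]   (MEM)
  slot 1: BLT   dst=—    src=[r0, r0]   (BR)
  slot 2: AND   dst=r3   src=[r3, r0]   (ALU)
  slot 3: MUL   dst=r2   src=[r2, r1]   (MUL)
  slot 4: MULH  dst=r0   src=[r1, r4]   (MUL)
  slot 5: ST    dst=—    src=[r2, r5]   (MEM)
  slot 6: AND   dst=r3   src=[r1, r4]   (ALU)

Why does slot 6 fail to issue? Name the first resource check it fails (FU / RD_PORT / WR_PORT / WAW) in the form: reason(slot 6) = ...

#0 MEM src=r0,r5 dispatched  <A:3 Mu:1 Ld:0 B:1 rd:2 wr:3>
#1 BR src=r0,r0 dispatched  <A:3 Mu:1 Ld:0 B:0 rd:1 wr:3>
#2 ALU src=r3,r0 held:RD_PORT  <A:3 Mu:1 Ld:0 B:0 rd:1 wr:3>
#3 MUL src=r2,r1 held:RD_PORT  <A:3 Mu:1 Ld:0 B:0 rd:1 wr:3>
#4 MUL src=r1,r4 held:RD_PORT  <A:3 Mu:1 Ld:0 B:0 rd:1 wr:3>
#5 MEM src=r2,r5 held:FU  <A:3 Mu:1 Ld:0 B:0 rd:1 wr:3>
#6 ALU src=r1,r4 held:RD_PORT  <A:3 Mu:1 Ld:0 B:0 rd:1 wr:3>

reason(slot 6) = RD_PORT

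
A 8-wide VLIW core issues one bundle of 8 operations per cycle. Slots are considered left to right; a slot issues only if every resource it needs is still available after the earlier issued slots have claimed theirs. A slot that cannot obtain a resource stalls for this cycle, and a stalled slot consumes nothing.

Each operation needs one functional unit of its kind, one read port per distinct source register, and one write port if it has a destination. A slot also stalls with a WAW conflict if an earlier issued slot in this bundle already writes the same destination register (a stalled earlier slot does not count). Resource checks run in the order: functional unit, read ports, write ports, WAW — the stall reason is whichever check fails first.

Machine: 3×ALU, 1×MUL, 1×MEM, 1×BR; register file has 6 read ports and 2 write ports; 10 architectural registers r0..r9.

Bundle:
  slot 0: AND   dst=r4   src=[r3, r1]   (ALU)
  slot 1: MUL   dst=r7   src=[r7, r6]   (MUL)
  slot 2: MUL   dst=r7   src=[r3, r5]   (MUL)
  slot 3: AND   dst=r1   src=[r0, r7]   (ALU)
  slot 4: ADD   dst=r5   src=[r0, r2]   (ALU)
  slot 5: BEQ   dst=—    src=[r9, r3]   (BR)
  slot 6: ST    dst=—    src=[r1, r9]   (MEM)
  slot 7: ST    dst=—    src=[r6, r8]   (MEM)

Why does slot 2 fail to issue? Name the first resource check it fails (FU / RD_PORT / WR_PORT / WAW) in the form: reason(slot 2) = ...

slot 0 (ALU): ISSUE — free A2,Mu1,Ld1,B1 rp4 wp1
slot 1 (MUL): ISSUE — free A2,Mu0,Ld1,B1 rp2 wp0
slot 2 (MUL): stall FU — free A2,Mu0,Ld1,B1 rp2 wp0
slot 3 (ALU): stall WR_PORT — free A2,Mu0,Ld1,B1 rp2 wp0
slot 4 (ALU): stall WR_PORT — free A2,Mu0,Ld1,B1 rp2 wp0
slot 5 (BR): ISSUE — free A2,Mu0,Ld1,B0 rp0 wp0
slot 6 (MEM): stall RD_PORT — free A2,Mu0,Ld1,B0 rp0 wp0
slot 7 (MEM): stall RD_PORT — free A2,Mu0,Ld1,B0 rp0 wp0

reason(slot 2) = FU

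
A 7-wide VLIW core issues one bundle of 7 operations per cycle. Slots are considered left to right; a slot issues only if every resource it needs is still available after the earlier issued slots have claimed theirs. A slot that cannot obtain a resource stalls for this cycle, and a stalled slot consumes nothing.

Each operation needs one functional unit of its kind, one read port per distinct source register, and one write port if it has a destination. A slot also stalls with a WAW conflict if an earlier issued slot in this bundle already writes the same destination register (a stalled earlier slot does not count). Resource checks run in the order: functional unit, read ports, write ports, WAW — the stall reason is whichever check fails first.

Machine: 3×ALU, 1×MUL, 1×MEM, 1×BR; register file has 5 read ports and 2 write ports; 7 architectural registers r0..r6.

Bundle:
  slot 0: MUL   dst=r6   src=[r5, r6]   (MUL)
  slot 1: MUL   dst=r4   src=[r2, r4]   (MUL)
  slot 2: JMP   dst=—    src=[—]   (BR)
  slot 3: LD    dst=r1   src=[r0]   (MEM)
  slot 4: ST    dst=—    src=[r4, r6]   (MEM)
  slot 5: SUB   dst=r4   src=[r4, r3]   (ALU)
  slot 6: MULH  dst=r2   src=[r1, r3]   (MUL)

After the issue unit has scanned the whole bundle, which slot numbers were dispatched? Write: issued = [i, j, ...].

issued = [0, 2, 3]

[0] MUL needs rd=2 wr=1: ok; after: ALU=3 MUL=0 MEM=1 BR=1, R=3, W=1
[1] MUL needs rd=2 wr=1: FU; after: ALU=3 MUL=0 MEM=1 BR=1, R=3, W=1
[2] BR needs rd=0 wr=0: ok; after: ALU=3 MUL=0 MEM=1 BR=0, R=3, W=1
[3] MEM needs rd=1 wr=1: ok; after: ALU=3 MUL=0 MEM=0 BR=0, R=2, W=0
[4] MEM needs rd=2 wr=0: FU; after: ALU=3 MUL=0 MEM=0 BR=0, R=2, W=0
[5] ALU needs rd=2 wr=1: WR_PORT; after: ALU=3 MUL=0 MEM=0 BR=0, R=2, W=0
[6] MUL needs rd=2 wr=1: FU; after: ALU=3 MUL=0 MEM=0 BR=0, R=2, W=0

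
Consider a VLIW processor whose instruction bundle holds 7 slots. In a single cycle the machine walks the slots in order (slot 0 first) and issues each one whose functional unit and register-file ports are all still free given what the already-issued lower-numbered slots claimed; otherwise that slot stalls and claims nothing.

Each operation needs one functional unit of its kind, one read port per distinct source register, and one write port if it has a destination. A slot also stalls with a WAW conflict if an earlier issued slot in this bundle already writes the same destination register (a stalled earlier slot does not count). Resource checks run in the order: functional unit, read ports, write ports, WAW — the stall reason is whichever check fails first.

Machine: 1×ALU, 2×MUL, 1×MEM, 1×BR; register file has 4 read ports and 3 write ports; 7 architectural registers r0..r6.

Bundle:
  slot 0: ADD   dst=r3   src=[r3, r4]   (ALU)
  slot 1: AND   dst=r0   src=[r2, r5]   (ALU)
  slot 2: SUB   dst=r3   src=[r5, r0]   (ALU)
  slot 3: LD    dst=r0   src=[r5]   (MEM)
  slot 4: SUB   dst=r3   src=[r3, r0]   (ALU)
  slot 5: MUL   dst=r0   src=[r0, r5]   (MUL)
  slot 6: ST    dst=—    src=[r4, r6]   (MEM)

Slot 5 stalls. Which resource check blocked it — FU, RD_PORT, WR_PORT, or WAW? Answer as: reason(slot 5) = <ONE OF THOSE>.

(0) want 1×ALU +2rd +1wr — yes → AL0|MU2|ME1|BR1|rd2|wr2
(1) want 1×ALU +2rd +1wr — FU → AL0|MU2|ME1|BR1|rd2|wr2
(2) want 1×ALU +2rd +1wr — FU → AL0|MU2|ME1|BR1|rd2|wr2
(3) want 1×MEM +1rd +1wr — yes → AL0|MU2|ME0|BR1|rd1|wr1
(4) want 1×ALU +2rd +1wr — FU → AL0|MU2|ME0|BR1|rd1|wr1
(5) want 1×MUL +2rd +1wr — RD_PORT → AL0|MU2|ME0|BR1|rd1|wr1
(6) want 1×MEM +2rd +0wr — FU → AL0|MU2|ME0|BR1|rd1|wr1

reason(slot 5) = RD_PORT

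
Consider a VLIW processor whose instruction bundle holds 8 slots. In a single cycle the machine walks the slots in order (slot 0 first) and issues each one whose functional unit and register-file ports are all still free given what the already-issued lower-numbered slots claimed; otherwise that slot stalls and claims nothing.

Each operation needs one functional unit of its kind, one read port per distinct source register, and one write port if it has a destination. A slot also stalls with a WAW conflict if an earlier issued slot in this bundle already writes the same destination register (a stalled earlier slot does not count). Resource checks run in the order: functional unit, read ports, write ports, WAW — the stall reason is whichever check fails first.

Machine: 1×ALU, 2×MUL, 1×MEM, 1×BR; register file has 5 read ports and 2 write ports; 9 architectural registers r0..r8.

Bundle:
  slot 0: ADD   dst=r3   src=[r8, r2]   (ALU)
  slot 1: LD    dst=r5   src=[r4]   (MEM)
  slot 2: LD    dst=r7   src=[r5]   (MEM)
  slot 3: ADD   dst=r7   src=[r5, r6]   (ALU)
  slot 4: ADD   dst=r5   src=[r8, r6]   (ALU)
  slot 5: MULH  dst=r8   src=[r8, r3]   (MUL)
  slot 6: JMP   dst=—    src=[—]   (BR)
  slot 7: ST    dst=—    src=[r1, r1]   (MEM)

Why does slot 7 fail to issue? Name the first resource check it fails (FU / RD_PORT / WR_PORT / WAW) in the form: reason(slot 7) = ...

#0 ALU src=r8,r2 dispatched  <A:0 Mu:2 Ld:1 B:1 rd:3 wr:1>
#1 MEM src=r4 dispatched  <A:0 Mu:2 Ld:0 B:1 rd:2 wr:0>
#2 MEM src=r5 held:FU  <A:0 Mu:2 Ld:0 B:1 rd:2 wr:0>
#3 ALU src=r5,r6 held:FU  <A:0 Mu:2 Ld:0 B:1 rd:2 wr:0>
#4 ALU src=r8,r6 held:FU  <A:0 Mu:2 Ld:0 B:1 rd:2 wr:0>
#5 MUL src=r8,r3 held:WR_PORT  <A:0 Mu:2 Ld:0 B:1 rd:2 wr:0>
#6 BR src=- dispatched  <A:0 Mu:2 Ld:0 B:0 rd:2 wr:0>
#7 MEM src=r1,r1 held:FU  <A:0 Mu:2 Ld:0 B:0 rd:2 wr:0>

reason(slot 7) = FU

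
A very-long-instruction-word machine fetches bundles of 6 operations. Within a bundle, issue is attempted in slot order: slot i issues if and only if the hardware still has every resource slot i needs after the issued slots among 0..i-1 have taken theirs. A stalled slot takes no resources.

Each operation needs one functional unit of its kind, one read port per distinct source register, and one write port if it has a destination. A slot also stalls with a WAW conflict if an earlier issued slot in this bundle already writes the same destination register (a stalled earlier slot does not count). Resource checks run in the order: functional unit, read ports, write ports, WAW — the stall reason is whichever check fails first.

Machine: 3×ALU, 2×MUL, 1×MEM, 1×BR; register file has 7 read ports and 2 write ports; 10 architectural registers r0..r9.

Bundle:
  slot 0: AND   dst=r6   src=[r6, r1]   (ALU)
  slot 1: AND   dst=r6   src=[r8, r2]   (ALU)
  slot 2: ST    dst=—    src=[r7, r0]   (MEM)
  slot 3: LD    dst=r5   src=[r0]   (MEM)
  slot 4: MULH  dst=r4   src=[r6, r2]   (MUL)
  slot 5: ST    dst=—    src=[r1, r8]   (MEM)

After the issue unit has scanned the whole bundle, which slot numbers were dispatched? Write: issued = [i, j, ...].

issued = [0, 2, 4]

slot 0 (ALU): ISSUE — free A2,Mu2,Ld1,B1 rp5 wp1
slot 1 (ALU): stall WAW — free A2,Mu2,Ld1,B1 rp5 wp1
slot 2 (MEM): ISSUE — free A2,Mu2,Ld0,B1 rp3 wp1
slot 3 (MEM): stall FU — free A2,Mu2,Ld0,B1 rp3 wp1
slot 4 (MUL): ISSUE — free A2,Mu1,Ld0,B1 rp1 wp0
slot 5 (MEM): stall FU — free A2,Mu1,Ld0,B1 rp1 wp0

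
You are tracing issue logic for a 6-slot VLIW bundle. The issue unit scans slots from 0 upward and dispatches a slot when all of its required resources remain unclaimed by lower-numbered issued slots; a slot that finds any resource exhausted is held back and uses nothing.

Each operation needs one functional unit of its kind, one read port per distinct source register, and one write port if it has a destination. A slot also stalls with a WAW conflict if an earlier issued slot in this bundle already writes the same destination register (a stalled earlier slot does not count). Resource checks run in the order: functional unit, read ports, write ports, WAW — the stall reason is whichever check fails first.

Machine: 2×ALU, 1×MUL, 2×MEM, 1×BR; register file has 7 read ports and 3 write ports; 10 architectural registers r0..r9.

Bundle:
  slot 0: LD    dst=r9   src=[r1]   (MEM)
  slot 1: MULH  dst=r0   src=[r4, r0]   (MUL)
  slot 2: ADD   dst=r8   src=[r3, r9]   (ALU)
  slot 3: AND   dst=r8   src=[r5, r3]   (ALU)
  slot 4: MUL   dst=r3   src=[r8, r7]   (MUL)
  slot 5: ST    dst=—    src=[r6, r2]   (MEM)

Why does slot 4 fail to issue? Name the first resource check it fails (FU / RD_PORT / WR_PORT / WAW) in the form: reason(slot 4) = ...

(0) want 1×MEM +1rd +1wr — yes → AL2|MU1|ME1|BR1|rd6|wr2
(1) want 1×MUL +2rd +1wr — yes → AL2|MU0|ME1|BR1|rd4|wr1
(2) want 1×ALU +2rd +1wr — yes → AL1|MU0|ME1|BR1|rd2|wr0
(3) want 1×ALU +2rd +1wr — WR_PORT → AL1|MU0|ME1|BR1|rd2|wr0
(4) want 1×MUL +2rd +1wr — FU → AL1|MU0|ME1|BR1|rd2|wr0
(5) want 1×MEM +2rd +0wr — yes → AL1|MU0|ME0|BR1|rd0|wr0

reason(slot 4) = FU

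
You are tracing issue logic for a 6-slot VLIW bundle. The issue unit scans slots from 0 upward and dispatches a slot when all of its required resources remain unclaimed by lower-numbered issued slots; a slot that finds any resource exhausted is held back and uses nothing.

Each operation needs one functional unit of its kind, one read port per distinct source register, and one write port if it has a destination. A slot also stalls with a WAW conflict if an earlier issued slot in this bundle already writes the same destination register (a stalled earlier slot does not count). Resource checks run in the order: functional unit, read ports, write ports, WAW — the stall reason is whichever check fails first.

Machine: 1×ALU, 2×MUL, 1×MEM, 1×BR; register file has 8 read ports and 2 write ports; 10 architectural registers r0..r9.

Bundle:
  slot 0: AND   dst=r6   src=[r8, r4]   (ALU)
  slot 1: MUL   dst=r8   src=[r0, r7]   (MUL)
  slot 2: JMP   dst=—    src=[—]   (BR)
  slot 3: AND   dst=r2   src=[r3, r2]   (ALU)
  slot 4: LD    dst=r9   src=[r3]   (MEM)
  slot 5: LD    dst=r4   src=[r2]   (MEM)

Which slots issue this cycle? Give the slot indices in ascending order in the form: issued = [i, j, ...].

[0] ALU needs rd=2 wr=1: ok; after: ALU=0 MUL=2 MEM=1 BR=1, R=6, W=1
[1] MUL needs rd=2 wr=1: ok; after: ALU=0 MUL=1 MEM=1 BR=1, R=4, W=0
[2] BR needs rd=0 wr=0: ok; after: ALU=0 MUL=1 MEM=1 BR=0, R=4, W=0
[3] ALU needs rd=2 wr=1: FU; after: ALU=0 MUL=1 MEM=1 BR=0, R=4, W=0
[4] MEM needs rd=1 wr=1: WR_PORT; after: ALU=0 MUL=1 MEM=1 BR=0, R=4, W=0
[5] MEM needs rd=1 wr=1: WR_PORT; after: ALU=0 MUL=1 MEM=1 BR=0, R=4, W=0

issued = [0, 1, 2]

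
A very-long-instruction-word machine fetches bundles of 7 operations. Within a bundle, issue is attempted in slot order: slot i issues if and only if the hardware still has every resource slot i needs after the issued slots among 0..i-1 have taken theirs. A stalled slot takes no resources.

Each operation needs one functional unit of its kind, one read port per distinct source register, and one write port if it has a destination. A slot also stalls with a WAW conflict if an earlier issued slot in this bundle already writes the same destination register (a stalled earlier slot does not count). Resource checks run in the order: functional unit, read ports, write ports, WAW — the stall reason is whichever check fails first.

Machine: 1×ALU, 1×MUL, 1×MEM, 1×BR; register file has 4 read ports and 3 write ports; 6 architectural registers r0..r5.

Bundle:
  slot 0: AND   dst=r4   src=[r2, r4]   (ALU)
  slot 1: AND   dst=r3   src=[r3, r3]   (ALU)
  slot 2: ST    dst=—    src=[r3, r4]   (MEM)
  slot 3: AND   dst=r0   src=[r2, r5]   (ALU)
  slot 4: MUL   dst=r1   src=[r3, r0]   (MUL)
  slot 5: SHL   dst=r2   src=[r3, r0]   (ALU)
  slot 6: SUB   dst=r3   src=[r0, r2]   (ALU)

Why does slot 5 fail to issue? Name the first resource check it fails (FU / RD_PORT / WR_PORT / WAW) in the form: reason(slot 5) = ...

#0 ALU src=r2,r4 dispatched  <A:0 Mu:1 Ld:1 B:1 rd:2 wr:2>
#1 ALU src=r3,r3 held:FU  <A:0 Mu:1 Ld:1 B:1 rd:2 wr:2>
#2 MEM src=r3,r4 dispatched  <A:0 Mu:1 Ld:0 B:1 rd:0 wr:2>
#3 ALU src=r2,r5 held:FU  <A:0 Mu:1 Ld:0 B:1 rd:0 wr:2>
#4 MUL src=r3,r0 held:RD_PORT  <A:0 Mu:1 Ld:0 B:1 rd:0 wr:2>
#5 ALU src=r3,r0 held:FU  <A:0 Mu:1 Ld:0 B:1 rd:0 wr:2>
#6 ALU src=r0,r2 held:FU  <A:0 Mu:1 Ld:0 B:1 rd:0 wr:2>

reason(slot 5) = FU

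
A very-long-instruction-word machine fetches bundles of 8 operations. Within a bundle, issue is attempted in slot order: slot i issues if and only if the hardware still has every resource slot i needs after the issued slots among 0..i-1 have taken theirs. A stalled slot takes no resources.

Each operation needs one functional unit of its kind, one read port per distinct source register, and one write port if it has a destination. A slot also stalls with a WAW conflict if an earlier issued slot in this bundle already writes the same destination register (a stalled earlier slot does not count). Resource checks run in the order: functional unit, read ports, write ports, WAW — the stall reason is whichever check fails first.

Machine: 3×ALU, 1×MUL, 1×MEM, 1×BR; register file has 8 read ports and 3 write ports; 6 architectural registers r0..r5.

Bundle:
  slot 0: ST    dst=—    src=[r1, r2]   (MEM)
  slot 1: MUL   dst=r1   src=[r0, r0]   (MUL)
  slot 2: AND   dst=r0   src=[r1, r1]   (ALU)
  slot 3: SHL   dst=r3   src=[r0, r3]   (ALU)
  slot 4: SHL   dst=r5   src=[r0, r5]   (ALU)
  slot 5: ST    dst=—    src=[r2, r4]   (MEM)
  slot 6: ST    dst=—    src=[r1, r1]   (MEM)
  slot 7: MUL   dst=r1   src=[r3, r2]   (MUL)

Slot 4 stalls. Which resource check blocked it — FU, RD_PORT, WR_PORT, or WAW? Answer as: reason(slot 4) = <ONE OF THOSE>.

slot 0 (MEM): ISSUE — free A3,Mu1,Ld0,B1 rp6 wp3
slot 1 (MUL): ISSUE — free A3,Mu0,Ld0,B1 rp5 wp2
slot 2 (ALU): ISSUE — free A2,Mu0,Ld0,B1 rp4 wp1
slot 3 (ALU): ISSUE — free A1,Mu0,Ld0,B1 rp2 wp0
slot 4 (ALU): stall WR_PORT — free A1,Mu0,Ld0,B1 rp2 wp0
slot 5 (MEM): stall FU — free A1,Mu0,Ld0,B1 rp2 wp0
slot 6 (MEM): stall FU — free A1,Mu0,Ld0,B1 rp2 wp0
slot 7 (MUL): stall FU — free A1,Mu0,Ld0,B1 rp2 wp0

reason(slot 4) = WR_PORT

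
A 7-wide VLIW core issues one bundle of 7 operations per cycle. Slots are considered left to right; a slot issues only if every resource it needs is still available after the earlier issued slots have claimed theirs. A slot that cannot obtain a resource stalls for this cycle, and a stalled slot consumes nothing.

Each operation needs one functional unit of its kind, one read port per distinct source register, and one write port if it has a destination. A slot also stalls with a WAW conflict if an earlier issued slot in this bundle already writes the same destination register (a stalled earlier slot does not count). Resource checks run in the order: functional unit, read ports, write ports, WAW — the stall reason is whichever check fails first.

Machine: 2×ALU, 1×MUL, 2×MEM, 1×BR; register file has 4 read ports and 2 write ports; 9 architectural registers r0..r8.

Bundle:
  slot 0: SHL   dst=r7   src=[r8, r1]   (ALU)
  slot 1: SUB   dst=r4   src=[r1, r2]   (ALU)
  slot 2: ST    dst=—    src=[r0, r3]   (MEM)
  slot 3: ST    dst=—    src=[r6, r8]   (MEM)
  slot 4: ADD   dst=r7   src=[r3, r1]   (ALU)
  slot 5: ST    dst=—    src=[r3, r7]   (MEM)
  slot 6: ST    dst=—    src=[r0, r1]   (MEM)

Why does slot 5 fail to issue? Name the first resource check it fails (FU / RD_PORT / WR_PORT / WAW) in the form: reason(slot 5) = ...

reason(slot 5) = RD_PORT

(0) want 1×ALU +2rd +1wr — yes → AL1|MU1|ME2|BR1|rd2|wr1
(1) want 1×ALU +2rd +1wr — yes → AL0|MU1|ME2|BR1|rd0|wr0
(2) want 1×MEM +2rd +0wr — RD_PORT → AL0|MU1|ME2|BR1|rd0|wr0
(3) want 1×MEM +2rd +0wr — RD_PORT → AL0|MU1|ME2|BR1|rd0|wr0
(4) want 1×ALU +2rd +1wr — FU → AL0|MU1|ME2|BR1|rd0|wr0
(5) want 1×MEM +2rd +0wr — RD_PORT → AL0|MU1|ME2|BR1|rd0|wr0
(6) want 1×MEM +2rd +0wr — RD_PORT → AL0|MU1|ME2|BR1|rd0|wr0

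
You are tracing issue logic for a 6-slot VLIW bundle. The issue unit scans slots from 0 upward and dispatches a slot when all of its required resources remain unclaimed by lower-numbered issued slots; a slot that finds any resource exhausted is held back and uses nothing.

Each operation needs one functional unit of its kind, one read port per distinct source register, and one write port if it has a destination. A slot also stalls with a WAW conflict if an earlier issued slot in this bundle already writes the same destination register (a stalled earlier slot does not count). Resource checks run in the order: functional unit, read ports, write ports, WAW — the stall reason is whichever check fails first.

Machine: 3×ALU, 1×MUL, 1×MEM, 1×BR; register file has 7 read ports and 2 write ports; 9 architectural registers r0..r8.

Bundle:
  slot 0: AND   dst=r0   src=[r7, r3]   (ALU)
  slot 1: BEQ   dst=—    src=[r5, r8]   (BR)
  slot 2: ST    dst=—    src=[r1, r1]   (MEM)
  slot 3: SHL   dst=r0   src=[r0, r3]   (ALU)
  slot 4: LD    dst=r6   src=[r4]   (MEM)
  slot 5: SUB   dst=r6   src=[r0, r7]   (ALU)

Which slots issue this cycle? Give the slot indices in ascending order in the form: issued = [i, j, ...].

#0 ALU src=r7,r3 dispatched  <A:2 Mu:1 Ld:1 B:1 rd:5 wr:1>
#1 BR src=r5,r8 dispatched  <A:2 Mu:1 Ld:1 B:0 rd:3 wr:1>
#2 MEM src=r1,r1 dispatched  <A:2 Mu:1 Ld:0 B:0 rd:2 wr:1>
#3 ALU src=r0,r3 held:WAW  <A:2 Mu:1 Ld:0 B:0 rd:2 wr:1>
#4 MEM src=r4 held:FU  <A:2 Mu:1 Ld:0 B:0 rd:2 wr:1>
#5 ALU src=r0,r7 dispatched  <A:1 Mu:1 Ld:0 B:0 rd:0 wr:0>

issued = [0, 1, 2, 5]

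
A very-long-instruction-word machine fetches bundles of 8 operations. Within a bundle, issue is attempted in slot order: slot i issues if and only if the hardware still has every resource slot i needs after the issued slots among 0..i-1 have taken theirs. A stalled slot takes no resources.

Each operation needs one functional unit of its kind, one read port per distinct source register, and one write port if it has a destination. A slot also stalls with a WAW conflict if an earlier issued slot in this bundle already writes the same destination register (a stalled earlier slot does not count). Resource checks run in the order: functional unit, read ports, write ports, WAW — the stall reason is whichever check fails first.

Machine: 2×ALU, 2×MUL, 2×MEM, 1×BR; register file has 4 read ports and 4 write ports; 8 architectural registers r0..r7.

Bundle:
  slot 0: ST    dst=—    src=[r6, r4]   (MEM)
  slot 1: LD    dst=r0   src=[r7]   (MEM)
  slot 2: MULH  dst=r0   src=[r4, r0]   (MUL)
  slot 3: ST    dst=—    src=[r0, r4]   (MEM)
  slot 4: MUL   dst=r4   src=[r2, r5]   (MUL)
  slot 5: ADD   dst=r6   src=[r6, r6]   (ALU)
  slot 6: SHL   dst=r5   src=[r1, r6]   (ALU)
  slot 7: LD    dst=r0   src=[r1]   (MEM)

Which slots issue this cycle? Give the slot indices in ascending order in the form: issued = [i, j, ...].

issued = [0, 1, 5]

(0) want 1×MEM +2rd +0wr — yes → AL2|MU2|ME1|BR1|rd2|wr4
(1) want 1×MEM +1rd +1wr — yes → AL2|MU2|ME0|BR1|rd1|wr3
(2) want 1×MUL +2rd +1wr — RD_PORT → AL2|MU2|ME0|BR1|rd1|wr3
(3) want 1×MEM +2rd +0wr — FU → AL2|MU2|ME0|BR1|rd1|wr3
(4) want 1×MUL +2rd +1wr — RD_PORT → AL2|MU2|ME0|BR1|rd1|wr3
(5) want 1×ALU +1rd +1wr — yes → AL1|MU2|ME0|BR1|rd0|wr2
(6) want 1×ALU +2rd +1wr — RD_PORT → AL1|MU2|ME0|BR1|rd0|wr2
(7) want 1×MEM +1rd +1wr — FU → AL1|MU2|ME0|BR1|rd0|wr2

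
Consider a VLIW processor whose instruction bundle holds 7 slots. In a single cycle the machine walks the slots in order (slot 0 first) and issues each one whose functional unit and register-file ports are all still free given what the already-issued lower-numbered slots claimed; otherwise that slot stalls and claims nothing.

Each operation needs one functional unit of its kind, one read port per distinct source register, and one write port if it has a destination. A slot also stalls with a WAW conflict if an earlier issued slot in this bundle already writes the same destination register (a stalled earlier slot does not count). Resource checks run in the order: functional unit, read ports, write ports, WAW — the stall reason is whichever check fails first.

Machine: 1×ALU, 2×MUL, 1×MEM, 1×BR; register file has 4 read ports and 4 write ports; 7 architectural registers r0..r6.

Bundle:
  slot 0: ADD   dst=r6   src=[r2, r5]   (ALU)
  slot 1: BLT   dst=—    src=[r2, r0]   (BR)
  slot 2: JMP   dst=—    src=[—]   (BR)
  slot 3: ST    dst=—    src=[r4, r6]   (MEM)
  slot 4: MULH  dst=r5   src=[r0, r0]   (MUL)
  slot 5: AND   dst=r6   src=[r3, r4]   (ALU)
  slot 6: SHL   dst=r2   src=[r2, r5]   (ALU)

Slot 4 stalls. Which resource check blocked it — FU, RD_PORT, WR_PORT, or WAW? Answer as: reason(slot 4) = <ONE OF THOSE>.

reason(slot 4) = RD_PORT

[0] ALU needs rd=2 wr=1: ok; after: ALU=0 MUL=2 MEM=1 BR=1, R=2, W=3
[1] BR needs rd=2 wr=0: ok; after: ALU=0 MUL=2 MEM=1 BR=0, R=0, W=3
[2] BR needs rd=0 wr=0: FU; after: ALU=0 MUL=2 MEM=1 BR=0, R=0, W=3
[3] MEM needs rd=2 wr=0: RD_PORT; after: ALU=0 MUL=2 MEM=1 BR=0, R=0, W=3
[4] MUL needs rd=1 wr=1: RD_PORT; after: ALU=0 MUL=2 MEM=1 BR=0, R=0, W=3
[5] ALU needs rd=2 wr=1: FU; after: ALU=0 MUL=2 MEM=1 BR=0, R=0, W=3
[6] ALU needs rd=2 wr=1: FU; after: ALU=0 MUL=2 MEM=1 BR=0, R=0, W=3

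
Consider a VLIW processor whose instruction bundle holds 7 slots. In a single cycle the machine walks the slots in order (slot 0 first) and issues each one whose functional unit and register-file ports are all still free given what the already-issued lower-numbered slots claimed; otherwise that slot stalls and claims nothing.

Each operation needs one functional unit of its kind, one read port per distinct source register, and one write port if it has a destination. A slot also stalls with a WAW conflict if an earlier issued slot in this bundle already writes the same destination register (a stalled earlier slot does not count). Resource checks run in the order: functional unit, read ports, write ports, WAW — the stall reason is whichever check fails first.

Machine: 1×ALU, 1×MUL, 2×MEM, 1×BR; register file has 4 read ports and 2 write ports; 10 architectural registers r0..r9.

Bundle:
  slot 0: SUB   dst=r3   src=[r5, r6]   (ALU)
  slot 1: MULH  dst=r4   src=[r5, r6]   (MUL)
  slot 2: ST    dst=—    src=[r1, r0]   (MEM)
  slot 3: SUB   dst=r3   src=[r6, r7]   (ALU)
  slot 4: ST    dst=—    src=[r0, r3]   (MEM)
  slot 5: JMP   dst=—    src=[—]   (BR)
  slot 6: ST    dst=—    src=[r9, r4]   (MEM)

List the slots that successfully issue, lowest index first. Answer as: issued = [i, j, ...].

#0 ALU src=r5,r6 dispatched  <A:0 Mu:1 Ld:2 B:1 rd:2 wr:1>
#1 MUL src=r5,r6 dispatched  <A:0 Mu:0 Ld:2 B:1 rd:0 wr:0>
#2 MEM src=r1,r0 held:RD_PORT  <A:0 Mu:0 Ld:2 B:1 rd:0 wr:0>
#3 ALU src=r6,r7 held:FU  <A:0 Mu:0 Ld:2 B:1 rd:0 wr:0>
#4 MEM src=r0,r3 held:RD_PORT  <A:0 Mu:0 Ld:2 B:1 rd:0 wr:0>
#5 BR src=- dispatched  <A:0 Mu:0 Ld:2 B:0 rd:0 wr:0>
#6 MEM src=r9,r4 held:RD_PORT  <A:0 Mu:0 Ld:2 B:0 rd:0 wr:0>

issued = [0, 1, 5]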